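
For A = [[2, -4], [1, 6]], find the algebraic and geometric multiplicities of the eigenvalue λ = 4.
The characteristic polynomial is (x - 4)^2, so the factor x - 4 appears with exponent 2: the algebraic multiplicity is 2.

rank(A - 4I) = 1, so the eigenspace has dimension 2 - 1 = 1: the geometric multiplicity is 1.

Since 1 < 2, A is not diagonalizable.

algebraic multiplicity 2, geometric multiplicity 1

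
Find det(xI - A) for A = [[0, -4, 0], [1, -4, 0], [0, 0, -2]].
χ_A(x) = (x + 2)^3

xI - A = [[x, 4, 0], [-1, x + 4, 0], [0, 0, x + 2]].

Expanding det(xI - A) along the first row:
det(xI - A) = + (x)·det([[x + 4, 0], [0, x + 2]]) - (4)·det([[-1, 0], [0, x + 2]]) + (0)·det([[-1, x + 4], [0, 0]]).

Evaluating gives χ_A(x) = x^3 + 6x^2 + 12x + 8 = (x + 2)^3.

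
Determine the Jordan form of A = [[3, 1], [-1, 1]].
J = [[2, 1], [0, 2]]

The characteristic polynomial is det(xI - A) = (x - 2)^2, so the eigenvalues are 2 (algebraic multiplicity 2).

For λ = 2: rank(A - 2I) = 1, rank((A - 2I)^2) = 0. The eigenspace has dimension 2 - 1 = 1, so there is 1 Jordan block; the rank sequence gives block sizes [2].

Assembling the blocks gives the Jordan form J above.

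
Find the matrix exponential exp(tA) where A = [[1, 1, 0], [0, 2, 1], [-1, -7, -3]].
e^{tA} = [[t^2/2 + t + 1, t*(3*t/2 + 1), t^2/2], [-t^2/2, -3*t^2/2 + 2*t + 1, t*(2 - t)/2], [t*(t - 1), t*(3*t - 7), t^2 - 3*t + 1]]

A has Jordan form J = [[0, 1, 0], [0, 0, 1], [0, 0, 0]] with A = PJP^{-1}, so e^{tA} = P e^{tJ} P^{-1}.

For a Jordan block J_k(λ), e^{tJ_k(λ)} = e^{λt} · (I + tN + t^2 N^2/2! + ... + t^{k-1} N^{k-1}/(k-1)!) where N is the nilpotent superdiagonal part.

Assembling the blocks and conjugating back gives the entries of e^{tA} as shown above.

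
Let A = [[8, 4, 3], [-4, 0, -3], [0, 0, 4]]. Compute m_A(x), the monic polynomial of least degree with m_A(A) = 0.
The characteristic polynomial factors as (x - 4)^3. The minimal polynomial is ∏(x - λ)^{k_λ} where k_λ is the size of the largest Jordan block at λ.

For λ = 4: rank(A - 4I) = 1, and the largest Jordan block has size 2 (the smallest k with rank((A - 4I)^k) = rank((A - 4I)^(k+1))).

So m_A(x) = (x - 4)^2.

m_A(x) = (x - 4)^2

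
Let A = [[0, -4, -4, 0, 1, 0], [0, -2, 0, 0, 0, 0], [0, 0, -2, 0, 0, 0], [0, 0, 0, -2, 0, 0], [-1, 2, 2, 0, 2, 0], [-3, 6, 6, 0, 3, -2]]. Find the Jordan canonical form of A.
The characteristic polynomial is det(xI - A) = (x - 1)^2(x + 2)^4, so the eigenvalues are -2 (algebraic multiplicity 4), 1 (algebraic multiplicity 2).

For λ = -2: rank(A + 2I) = 2. The eigenspace has dimension 6 - 2 = 4, so there are 4 Jordan blocks; the rank sequence gives block sizes [1, 1, 1, 1].

For λ = 1: rank(A - I) = 5, rank((A - I)^2) = 4. The eigenspace has dimension 6 - 5 = 1, so there is 1 Jordan block; the rank sequence gives block sizes [2].

Assembling the blocks gives the Jordan form J above.

J = [[-2, 0, 0, 0, 0, 0], [0, -2, 0, 0, 0, 0], [0, 0, -2, 0, 0, 0], [0, 0, 0, -2, 0, 0], [0, 0, 0, 0, 1, 1], [0, 0, 0, 0, 0, 1]]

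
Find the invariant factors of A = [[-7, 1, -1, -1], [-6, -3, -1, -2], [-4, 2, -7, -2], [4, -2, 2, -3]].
x + 5, (x + 5)^3

The Jordan structure of A has elementary divisors (x + 5)^3, (x + 5). Arranging the block sizes at each eigenvalue in decreasing order and taking row products gives the invariant factors.

Invariant factors (smallest first, each dividing the next): x + 5, (x + 5)^3.

Check: the last factor (x + 5)^3 is the minimal polynomial, and the product (x + 5)^4 is the characteristic polynomial.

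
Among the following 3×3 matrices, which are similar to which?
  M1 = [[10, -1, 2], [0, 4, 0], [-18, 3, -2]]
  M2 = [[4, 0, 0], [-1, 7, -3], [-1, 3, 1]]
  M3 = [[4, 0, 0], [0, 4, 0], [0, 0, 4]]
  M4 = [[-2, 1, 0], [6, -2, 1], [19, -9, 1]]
3 classes: {M1, M2}, {M3}, {M4}

Characteristic polynomials: χ_{M1} = (x - 4)^3, χ_{M2} = (x - 4)^3, χ_{M3} = (x - 4)^3, χ_{M4} = (x + 1)^3.

{M1, M2}: invariant factors x - 4, (x - 4)^2.

{M3}: invariant factors x - 4, x - 4, x - 4.

{M4}: invariant factors (x + 1)^3.

Matrices are similar if and only if their invariant-factor lists agree; the partition into similarity classes is {M1, M2}, {M3}, {M4}.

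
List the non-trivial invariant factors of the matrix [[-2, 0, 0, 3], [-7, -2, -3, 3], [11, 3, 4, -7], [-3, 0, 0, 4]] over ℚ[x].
(x - 1)^2, (x - 1)^2

The Jordan structure of A has elementary divisors (x - 1)^2, (x - 1)^2. Arranging the block sizes at each eigenvalue in decreasing order and taking row products gives the invariant factors.

Invariant factors (smallest first, each dividing the next): (x - 1)^2, (x - 1)^2.

Check: the last factor (x - 1)^2 is the minimal polynomial, and the product (x - 1)^4 is the characteristic polynomial.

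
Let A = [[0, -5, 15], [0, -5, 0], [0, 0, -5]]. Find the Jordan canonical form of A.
The characteristic polynomial is det(xI - A) = x(x + 5)^2, so the eigenvalues are -5 (algebraic multiplicity 2), 0 (algebraic multiplicity 1).

For λ = -5: rank(A + 5I) = 1. The eigenspace has dimension 3 - 1 = 2, so there are 2 Jordan blocks; the rank sequence gives block sizes [1, 1].

For λ = 0: algebraic multiplicity 1 gives one 1×1 block.

Assembling the blocks gives the Jordan form J above.

J = [[-5, 0, 0], [0, -5, 0], [0, 0, 0]]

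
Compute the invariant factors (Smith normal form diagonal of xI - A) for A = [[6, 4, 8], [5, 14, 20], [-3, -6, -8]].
The Jordan structure of A has elementary divisors (x - 4)^2, (x - 4). Arranging the block sizes at each eigenvalue in decreasing order and taking row products gives the invariant factors.

Invariant factors (smallest first, each dividing the next): x - 4, (x - 4)^2.

Check: the last factor (x - 4)^2 is the minimal polynomial, and the product (x - 4)^3 is the characteristic polynomial.

x - 4, (x - 4)^2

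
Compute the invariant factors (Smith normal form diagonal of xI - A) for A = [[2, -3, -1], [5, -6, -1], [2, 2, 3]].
(x - 1)^2(x + 3)

The Jordan structure of A has elementary divisors (x + 3), (x - 1)^2. Arranging the block sizes at each eigenvalue in decreasing order and taking row products gives the invariant factors.

Invariant factors (smallest first, each dividing the next): (x - 1)^2(x + 3).

Check: the last factor (x - 1)^2(x + 3) is the minimal polynomial, and the product (x - 1)^2(x + 3) is the characteristic polynomial.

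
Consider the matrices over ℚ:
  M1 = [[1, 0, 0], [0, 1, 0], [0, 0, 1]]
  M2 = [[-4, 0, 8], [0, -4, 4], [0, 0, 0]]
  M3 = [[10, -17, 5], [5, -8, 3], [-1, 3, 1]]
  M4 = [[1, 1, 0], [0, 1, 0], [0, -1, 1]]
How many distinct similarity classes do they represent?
4 classes: {M1}, {M2}, {M3}, {M4}

Characteristic polynomials: χ_{M1} = (x - 1)^3, χ_{M2} = x(x + 4)^2, χ_{M3} = (x - 1)^3, χ_{M4} = (x - 1)^3.

{M1}: invariant factors x - 1, x - 1, x - 1.

{M2}: invariant factors x + 4, x(x + 4).

{M3}: invariant factors (x - 1)^3.

{M4}: invariant factors x - 1, (x - 1)^2.

Matrices are similar if and only if their invariant-factor lists agree; the partition into similarity classes is {M1}, {M2}, {M3}, {M4}.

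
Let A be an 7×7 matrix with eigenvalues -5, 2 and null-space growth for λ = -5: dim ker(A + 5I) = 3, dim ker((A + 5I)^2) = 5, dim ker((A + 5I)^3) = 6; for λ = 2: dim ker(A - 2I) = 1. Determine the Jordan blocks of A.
Jordan blocks: (-5, 3), (-5, 2), (-5, 1), (2, 1)

λ = -5: successive nullity increments [3, 2, 1] count blocks of size ≥ k; block sizes are [3, 2, 1].
λ = 2: successive nullity increments [1] count blocks of size ≥ k; block sizes are [1].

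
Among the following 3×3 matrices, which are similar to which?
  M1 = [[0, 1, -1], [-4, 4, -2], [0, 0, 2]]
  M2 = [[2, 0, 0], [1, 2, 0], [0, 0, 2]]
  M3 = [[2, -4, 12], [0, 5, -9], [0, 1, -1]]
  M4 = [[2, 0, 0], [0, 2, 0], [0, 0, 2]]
2 classes: {M1, M2, M3}, {M4}

Characteristic polynomials: χ_{M1} = (x - 2)^3, χ_{M2} = (x - 2)^3, χ_{M3} = (x - 2)^3, χ_{M4} = (x - 2)^3.

{M1, M2, M3}: invariant factors x - 2, (x - 2)^2.

{M4}: invariant factors x - 2, x - 2, x - 2.

Matrices are similar if and only if their invariant-factor lists agree; the partition into similarity classes is {M1, M2, M3}, {M4}.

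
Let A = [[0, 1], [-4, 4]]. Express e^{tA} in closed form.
e^{tA} = [[(1 - 2*t)*e^{2*t}, t*e^{2*t}], [-4*t*e^{2*t}, (2*t + 1)*e^{2*t}]]

A has Jordan form J = [[2, 1], [0, 2]] with A = PJP^{-1}, so e^{tA} = P e^{tJ} P^{-1}.

For a Jordan block J_k(λ), e^{tJ_k(λ)} = e^{λt} · (I + tN + t^2 N^2/2! + ... + t^{k-1} N^{k-1}/(k-1)!) where N is the nilpotent superdiagonal part.

Assembling the blocks and conjugating back gives the entries of e^{tA} as shown above.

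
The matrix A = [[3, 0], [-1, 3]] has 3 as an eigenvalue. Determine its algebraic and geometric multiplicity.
algebraic multiplicity 2, geometric multiplicity 1

The characteristic polynomial is (x - 3)^2, so the factor x - 3 appears with exponent 2: the algebraic multiplicity is 2.

rank(A - 3I) = 1, so the eigenspace has dimension 2 - 1 = 1: the geometric multiplicity is 1.

Since 1 < 2, A is not diagonalizable.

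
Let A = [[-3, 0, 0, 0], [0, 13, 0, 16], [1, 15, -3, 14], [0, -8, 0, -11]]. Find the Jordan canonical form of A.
J = [[-3, 1, 0, 0], [0, -3, 0, 0], [0, 0, -3, 0], [0, 0, 0, 5]]

The characteristic polynomial is det(xI - A) = (x - 5)(x + 3)^3, so the eigenvalues are -3 (algebraic multiplicity 3), 5 (algebraic multiplicity 1).

For λ = -3: rank(A + 3I) = 2, rank((A + 3I)^2) = 1. The eigenspace has dimension 4 - 2 = 2, so there are 2 Jordan blocks; the rank sequence gives block sizes [2, 1].

For λ = 5: algebraic multiplicity 1 gives one 1×1 block.

Assembling the blocks gives the Jordan form J above.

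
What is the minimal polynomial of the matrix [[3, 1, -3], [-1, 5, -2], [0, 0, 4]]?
The characteristic polynomial factors as (x - 4)^3. The minimal polynomial is ∏(x - λ)^{k_λ} where k_λ is the size of the largest Jordan block at λ.

For λ = 4: rank(A - 4I) = 2, and the largest Jordan block has size 3 (the smallest k with rank((A - 4I)^k) = rank((A - 4I)^(k+1))).

So m_A(x) = (x - 4)^3.

m_A(x) = (x - 4)^3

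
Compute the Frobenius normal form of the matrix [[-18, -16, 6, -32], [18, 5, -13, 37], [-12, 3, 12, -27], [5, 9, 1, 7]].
The invariant factors of A (the non-unit diagonal entries of the Smith normal form of xI - A over ℚ[x]) are x^3(x - 6), each dividing the next. The characteristic polynomial is their product, x^3(x - 6).

The rational canonical form is the block-diagonal matrix of companion matrices C(f_i):
R = [[0, 0, 0, 0], [1, 0, 0, 0], [0, 1, 0, 0], [0, 0, 1, 6]].

R = [[0, 0, 0, 0], [1, 0, 0, 0], [0, 1, 0, 0], [0, 0, 1, 6]]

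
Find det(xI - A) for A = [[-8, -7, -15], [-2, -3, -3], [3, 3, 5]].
χ_A(x) = (x + 1)^2(x + 4)

xI - A = [[x + 8, 7, 15], [2, x + 3, 3], [-3, -3, x - 5]].

Expanding det(xI - A) along the first row:
det(xI - A) = + (x + 8)·det([[x + 3, 3], [-3, x - 5]]) - (7)·det([[2, 3], [-3, x - 5]]) + (15)·det([[2, x + 3], [-3, -3]]).

Evaluating gives χ_A(x) = x^3 + 6x^2 + 9x + 4 = (x + 1)^2(x + 4).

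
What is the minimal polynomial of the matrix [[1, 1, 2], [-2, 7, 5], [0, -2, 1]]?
m_A(x) = (x - 3)^3

The characteristic polynomial factors as (x - 3)^3. The minimal polynomial is ∏(x - λ)^{k_λ} where k_λ is the size of the largest Jordan block at λ.

For λ = 3: rank(A - 3I) = 2, and the largest Jordan block has size 3 (the smallest k with rank((A - 3I)^k) = rank((A - 3I)^(k+1))).

So m_A(x) = (x - 3)^3.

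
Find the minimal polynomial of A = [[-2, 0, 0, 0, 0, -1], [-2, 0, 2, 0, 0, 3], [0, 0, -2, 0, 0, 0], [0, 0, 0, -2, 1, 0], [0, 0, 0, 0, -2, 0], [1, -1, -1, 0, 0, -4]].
m_A(x) = (x + 2)^3

The characteristic polynomial factors as (x + 2)^6. The minimal polynomial is ∏(x - λ)^{k_λ} where k_λ is the size of the largest Jordan block at λ.

For λ = -2: rank(A + 2I) = 3, and the largest Jordan block has size 3 (the smallest k with rank((A + 2I)^k) = rank((A + 2I)^(k+1))).

So m_A(x) = (x + 2)^3.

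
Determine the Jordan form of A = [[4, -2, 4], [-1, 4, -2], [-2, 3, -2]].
J = [[2, 1, 0], [0, 2, 1], [0, 0, 2]]

The characteristic polynomial is det(xI - A) = (x - 2)^3, so the eigenvalues are 2 (algebraic multiplicity 3).

For λ = 2: rank(A - 2I) = 2, rank((A - 2I)^2) = 1, rank((A - 2I)^3) = 0. The eigenspace has dimension 3 - 2 = 1, so there is 1 Jordan block; the rank sequence gives block sizes [3].

Assembling the blocks gives the Jordan form J above.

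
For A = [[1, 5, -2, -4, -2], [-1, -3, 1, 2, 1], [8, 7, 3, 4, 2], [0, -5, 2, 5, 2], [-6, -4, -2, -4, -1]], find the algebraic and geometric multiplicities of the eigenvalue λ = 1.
algebraic multiplicity 5, geometric multiplicity 3

The characteristic polynomial is (x - 1)^5, so the factor x - 1 appears with exponent 5: the algebraic multiplicity is 5.

rank(A - I) = 2, so the eigenspace has dimension 5 - 2 = 3: the geometric multiplicity is 3.

Since 3 < 5, A is not diagonalizable.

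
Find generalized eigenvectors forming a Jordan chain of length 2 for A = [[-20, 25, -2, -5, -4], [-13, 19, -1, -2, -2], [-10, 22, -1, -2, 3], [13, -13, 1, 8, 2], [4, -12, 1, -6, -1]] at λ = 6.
We seek v_1 ∈ ker((A - 6I)^2) \ ker(A - 6I), then set v_{i+1} = (A - 6I) v_i.

One such chain is v_1 = [[0, 0, 1, -1, 1]]^T, v_2 = [[-1, -1, -2, 1, 0]]^T. Check: (A - 6I) v_2 = [[0, 0, 0, 0, 0]]^T = 0.

v_1 = [[0, 0, 1, -1, 1]]^T, v_2 = [[-1, -1, -2, 1, 0]]^T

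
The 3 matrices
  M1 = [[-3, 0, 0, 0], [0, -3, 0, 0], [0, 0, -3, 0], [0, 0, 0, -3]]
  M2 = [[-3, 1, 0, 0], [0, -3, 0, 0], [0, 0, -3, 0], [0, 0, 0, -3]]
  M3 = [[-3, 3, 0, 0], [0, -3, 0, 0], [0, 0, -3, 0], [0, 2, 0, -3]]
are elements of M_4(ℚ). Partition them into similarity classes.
Characteristic polynomials: χ_{M1} = (x + 3)^4, χ_{M2} = (x + 3)^4, χ_{M3} = (x + 3)^4.

{M1}: invariant factors x + 3, x + 3, x + 3, x + 3.

{M2, M3}: invariant factors x + 3, x + 3, (x + 3)^2.

Matrices are similar if and only if their invariant-factor lists agree; the partition into similarity classes is {M1}, {M2, M3}.

2 classes: {M1}, {M2, M3}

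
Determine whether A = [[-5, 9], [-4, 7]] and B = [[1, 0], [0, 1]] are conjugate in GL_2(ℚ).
Both have characteristic polynomial (x - 1)^2, but the minimal polynomial of A is (x - 1)^2 while the minimal polynomial of B is x - 1. The minimal polynomial is a similarity invariant, so A and B are not similar.

No.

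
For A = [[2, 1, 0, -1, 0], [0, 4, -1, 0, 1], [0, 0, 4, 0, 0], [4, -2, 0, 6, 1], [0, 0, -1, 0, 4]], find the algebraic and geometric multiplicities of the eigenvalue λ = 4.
algebraic multiplicity 5, geometric multiplicity 2

The characteristic polynomial is (x - 4)^5, so the factor x - 4 appears with exponent 5: the algebraic multiplicity is 5.

rank(A - 4I) = 3, so the eigenspace has dimension 5 - 3 = 2: the geometric multiplicity is 2.

Since 2 < 5, A is not diagonalizable.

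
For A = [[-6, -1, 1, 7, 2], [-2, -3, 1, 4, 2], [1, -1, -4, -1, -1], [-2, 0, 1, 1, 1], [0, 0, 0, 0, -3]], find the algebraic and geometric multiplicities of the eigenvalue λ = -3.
algebraic multiplicity 5, geometric multiplicity 2

The characteristic polynomial is (x + 3)^5, so the factor x + 3 appears with exponent 5: the algebraic multiplicity is 5.

rank(A + 3I) = 3, so the eigenspace has dimension 5 - 3 = 2: the geometric multiplicity is 2.

Since 2 < 5, A is not diagonalizable.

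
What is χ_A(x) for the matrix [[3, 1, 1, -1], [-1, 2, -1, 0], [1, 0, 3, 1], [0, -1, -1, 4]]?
χ_A(x) = (x - 3)^4

xI - A = [[x - 3, -1, -1, 1], [1, x - 2, 1, 0], [-1, 0, x - 3, -1], [0, 1, 1, x - 4]].

Expanding det(xI - A) along the first row:
det(xI - A) = + (x - 3)·det([[x - 2, 1, 0], [0, x - 3, -1], [1, 1, x - 4]]) - (-1)·det([[1, 1, 0], [-1, x - 3, -1], [0, 1, x - 4]]) + (-1)·det([[1, x - 2, 0], [-1, 0, -1], [0, 1, x - 4]]) - (1)·det([[1, x - 2, 1], [-1, 0, x - 3], [0, 1, 1]]).

Evaluating gives χ_A(x) = x^4 - 12x^3 + 54x^2 - 108x + 81 = (x - 3)^4.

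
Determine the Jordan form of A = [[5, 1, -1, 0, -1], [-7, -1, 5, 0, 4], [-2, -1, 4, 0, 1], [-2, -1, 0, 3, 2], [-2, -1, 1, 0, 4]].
J = [[3, 1, 0, 0, 0], [0, 3, 1, 0, 0], [0, 0, 3, 0, 0], [0, 0, 0, 3, 1], [0, 0, 0, 0, 3]]

The characteristic polynomial is det(xI - A) = (x - 3)^5, so the eigenvalues are 3 (algebraic multiplicity 5).

For λ = 3: rank(A - 3I) = 3, rank((A - 3I)^2) = 1, rank((A - 3I)^3) = 0. The eigenspace has dimension 5 - 3 = 2, so there are 2 Jordan blocks; the rank sequence gives block sizes [3, 2].

Assembling the blocks gives the Jordan form J above.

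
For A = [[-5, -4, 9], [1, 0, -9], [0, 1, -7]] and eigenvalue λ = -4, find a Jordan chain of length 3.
We seek v_1 ∈ ker((A + 4I)^3) \ ker((A + 4I)^2), then set v_{i+1} = (A + 4I) v_i.

One such chain is v_1 = [[0, 1, 0]]^T, v_2 = [[-4, 4, 1]]^T, v_3 = [[-3, 3, 1]]^T. Check: (A + 4I) v_3 = [[0, 0, 0]]^T = 0.

v_1 = [[0, 1, 0]]^T, v_2 = [[-4, 4, 1]]^T, v_3 = [[-3, 3, 1]]^T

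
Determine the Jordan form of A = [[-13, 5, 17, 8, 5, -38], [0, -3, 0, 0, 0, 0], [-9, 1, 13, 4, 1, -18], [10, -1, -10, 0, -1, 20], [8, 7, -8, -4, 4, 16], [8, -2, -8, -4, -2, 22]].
J = [[-3, 0, 0, 0, 0, 0], [0, 4, 1, 0, 0, 0], [0, 0, 4, 0, 0, 0], [0, 0, 0, 6, 1, 0], [0, 0, 0, 0, 6, 0], [0, 0, 0, 0, 0, 6]]

The characteristic polynomial is det(xI - A) = (x - 6)^3(x - 4)^2(x + 3), so the eigenvalues are -3 (algebraic multiplicity 1), 4 (algebraic multiplicity 2), 6 (algebraic multiplicity 3).

For λ = -3: algebraic multiplicity 1 gives one 1×1 block.

For λ = 4: rank(A - 4I) = 5, rank((A - 4I)^2) = 4. The eigenspace has dimension 6 - 5 = 1, so there is 1 Jordan block; the rank sequence gives block sizes [2].

For λ = 6: rank(A - 6I) = 4, rank((A - 6I)^2) = 3. The eigenspace has dimension 6 - 4 = 2, so there are 2 Jordan blocks; the rank sequence gives block sizes [2, 1].

Assembling the blocks gives the Jordan form J above.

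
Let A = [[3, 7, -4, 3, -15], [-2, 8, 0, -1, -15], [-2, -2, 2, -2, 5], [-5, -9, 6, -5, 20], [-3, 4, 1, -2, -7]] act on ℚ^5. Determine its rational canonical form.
The invariant factors of A (the non-unit diagonal entries of the Smith normal form of xI - A over ℚ[x]) are x(x - 1)(x^3 - x - 4), each dividing the next. The characteristic polynomial is their product, x(x - 1)(x^3 - x - 4).

The rational canonical form is the block-diagonal matrix of companion matrices C(f_i):
R = [[0, 0, 0, 0, 0], [1, 0, 0, 0, -4], [0, 1, 0, 0, 3], [0, 0, 1, 0, 1], [0, 0, 0, 1, 1]].

Note the characteristic polynomial does not split into linear factors over ℚ, so A has no Jordan form over ℚ; the rational canonical form exists over any field.

R = [[0, 0, 0, 0, 0], [1, 0, 0, 0, -4], [0, 1, 0, 0, 3], [0, 0, 1, 0, 1], [0, 0, 0, 1, 1]]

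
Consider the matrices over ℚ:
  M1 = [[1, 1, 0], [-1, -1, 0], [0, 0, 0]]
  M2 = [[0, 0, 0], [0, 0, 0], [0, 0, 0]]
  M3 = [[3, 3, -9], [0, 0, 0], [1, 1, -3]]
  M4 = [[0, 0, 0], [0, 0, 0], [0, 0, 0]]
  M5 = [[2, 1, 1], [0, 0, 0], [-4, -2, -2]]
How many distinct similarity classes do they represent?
Characteristic polynomials: χ_{M1} = x^3, χ_{M2} = x^3, χ_{M3} = x^3, χ_{M4} = x^3, χ_{M5} = x^3.

{M1, M3, M5}: invariant factors x, x^2.

{M2, M4}: invariant factors x, x, x.

Matrices are similar if and only if their invariant-factor lists agree; the partition into similarity classes is {M1, M3, M5}, {M2, M4}.

2 classes: {M1, M3, M5}, {M2, M4}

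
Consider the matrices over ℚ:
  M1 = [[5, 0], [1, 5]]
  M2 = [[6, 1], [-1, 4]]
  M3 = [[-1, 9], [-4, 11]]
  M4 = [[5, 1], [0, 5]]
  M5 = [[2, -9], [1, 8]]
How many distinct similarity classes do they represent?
1 class: {M1, M2, M3, M4, M5}

Characteristic polynomials: χ_{M1} = (x - 5)^2, χ_{M2} = (x - 5)^2, χ_{M3} = (x - 5)^2, χ_{M4} = (x - 5)^2, χ_{M5} = (x - 5)^2.

{M1, M2, M3, M4, M5}: invariant factors (x - 5)^2.

Matrices are similar if and only if their invariant-factor lists agree; the partition into similarity classes is {M1, M2, M3, M4, M5}.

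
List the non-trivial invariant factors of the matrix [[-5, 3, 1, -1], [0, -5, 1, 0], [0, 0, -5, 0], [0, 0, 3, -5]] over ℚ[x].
(x + 5)^2, (x + 5)^2

The Jordan structure of A has elementary divisors (x + 5)^2, (x + 5)^2. Arranging the block sizes at each eigenvalue in decreasing order and taking row products gives the invariant factors.

Invariant factors (smallest first, each dividing the next): (x + 5)^2, (x + 5)^2.

Check: the last factor (x + 5)^2 is the minimal polynomial, and the product (x + 5)^4 is the characteristic polynomial.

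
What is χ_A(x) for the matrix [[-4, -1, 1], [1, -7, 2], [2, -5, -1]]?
xI - A = [[x + 4, 1, -1], [-1, x + 7, -2], [-2, 5, x + 1]].

Expanding det(xI - A) along the first row:
det(xI - A) = + (x + 4)·det([[x + 7, -2], [5, x + 1]]) - (1)·det([[-1, -2], [-2, x + 1]]) + (-1)·det([[-1, x + 7], [-2, 5]]).

Evaluating gives χ_A(x) = x^3 + 12x^2 + 48x + 64 = (x + 4)^3.

χ_A(x) = (x + 4)^3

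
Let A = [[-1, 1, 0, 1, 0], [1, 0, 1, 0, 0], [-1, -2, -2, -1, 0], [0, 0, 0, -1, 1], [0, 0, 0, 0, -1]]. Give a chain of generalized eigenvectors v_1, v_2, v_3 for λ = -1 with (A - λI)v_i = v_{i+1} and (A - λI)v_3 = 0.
v_1 = [[2, 0, -1, 0, 0]]^T, v_2 = [[0, 1, -1, 0, 0]]^T, v_3 = [[1, 0, -1, 0, 0]]^T

We seek v_1 ∈ ker((A + I)^3) \ ker((A + I)^2), then set v_{i+1} = (A + I) v_i.

One such chain is v_1 = [[2, 0, -1, 0, 0]]^T, v_2 = [[0, 1, -1, 0, 0]]^T, v_3 = [[1, 0, -1, 0, 0]]^T. Check: (A + I) v_3 = [[0, 0, 0, 0, 0]]^T = 0.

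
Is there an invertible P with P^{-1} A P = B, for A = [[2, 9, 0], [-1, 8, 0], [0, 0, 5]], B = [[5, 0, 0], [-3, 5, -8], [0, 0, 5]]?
Yes.

Two matrices over a field are similar if and only if they have the same invariant factors.

Both A and B have characteristic polynomial (x - 5)^3 and minimal polynomial (x - 5)^2. Computing further, both have invariant factors x - 5, (x - 5)^2. Hence A and B are similar.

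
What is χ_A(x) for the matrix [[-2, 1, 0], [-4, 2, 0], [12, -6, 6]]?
xI - A = [[x + 2, -1, 0], [4, x - 2, 0], [-12, 6, x - 6]].

Expanding det(xI - A) along the first row:
det(xI - A) = + (x + 2)·det([[x - 2, 0], [6, x - 6]]) - (-1)·det([[4, 0], [-12, x - 6]]) + (0)·det([[4, x - 2], [-12, 6]]).

Evaluating gives χ_A(x) = x^3 - 6x^2 = x^2(x - 6).

χ_A(x) = x^2(x - 6)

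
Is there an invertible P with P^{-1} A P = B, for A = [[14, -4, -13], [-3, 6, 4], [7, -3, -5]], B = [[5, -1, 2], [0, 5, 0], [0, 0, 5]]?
Both have characteristic polynomial (x - 5)^3, but the minimal polynomial of A is (x - 5)^3 while the minimal polynomial of B is (x - 5)^2. The minimal polynomial is a similarity invariant, so A and B are not similar.

No.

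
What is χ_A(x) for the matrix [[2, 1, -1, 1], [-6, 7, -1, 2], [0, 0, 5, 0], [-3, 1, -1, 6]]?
xI - A = [[x - 2, -1, 1, -1], [6, x - 7, 1, -2], [0, 0, x - 5, 0], [3, -1, 1, x - 6]].

Expanding det(xI - A) along the first row:
det(xI - A) = + (x - 2)·det([[x - 7, 1, -2], [0, x - 5, 0], [-1, 1, x - 6]]) - (-1)·det([[6, 1, -2], [0, x - 5, 0], [3, 1, x - 6]]) + (1)·det([[6, x - 7, -2], [0, 0, 0], [3, -1, x - 6]]) - (-1)·det([[6, x - 7, 1], [0, 0, x - 5], [3, -1, 1]]).

Evaluating gives χ_A(x) = x^4 - 20x^3 + 150x^2 - 500x + 625 = (x - 5)^4.

χ_A(x) = (x - 5)^4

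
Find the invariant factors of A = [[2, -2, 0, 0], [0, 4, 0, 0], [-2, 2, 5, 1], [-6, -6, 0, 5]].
(x - 5)^2(x - 4)(x - 2)

The Jordan structure of A has elementary divisors (x - 2), (x - 4), (x - 5)^2. Arranging the block sizes at each eigenvalue in decreasing order and taking row products gives the invariant factors.

Invariant factors (smallest first, each dividing the next): (x - 5)^2(x - 4)(x - 2).

Check: the last factor (x - 5)^2(x - 4)(x - 2) is the minimal polynomial, and the product (x - 5)^2(x - 4)(x - 2) is the characteristic polynomial.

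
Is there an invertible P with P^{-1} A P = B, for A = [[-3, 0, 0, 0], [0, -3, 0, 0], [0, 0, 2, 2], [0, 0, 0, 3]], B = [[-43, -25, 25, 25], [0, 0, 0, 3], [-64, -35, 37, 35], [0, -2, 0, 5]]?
No.

Both have characteristic polynomial (x - 3)(x - 2)(x + 3)^2, but the minimal polynomial of A is (x - 3)(x - 2)(x + 3) while the minimal polynomial of B is (x - 3)(x - 2)(x + 3)^2. The minimal polynomial is a similarity invariant, so A and B are not similar.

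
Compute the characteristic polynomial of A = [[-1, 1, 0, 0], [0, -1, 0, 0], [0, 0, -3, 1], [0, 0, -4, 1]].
χ_A(x) = (x + 1)^4

xI - A = [[x + 1, -1, 0, 0], [0, x + 1, 0, 0], [0, 0, x + 3, -1], [0, 0, 4, x - 1]].

Expanding det(xI - A) along the first row:
det(xI - A) = + (x + 1)·det([[x + 1, 0, 0], [0, x + 3, -1], [0, 4, x - 1]]) - (-1)·det([[0, 0, 0], [0, x + 3, -1], [0, 4, x - 1]]) + (0)·det([[0, x + 1, 0], [0, 0, -1], [0, 0, x - 1]]) - (0)·det([[0, x + 1, 0], [0, 0, x + 3], [0, 0, 4]]).

Evaluating gives χ_A(x) = x^4 + 4x^3 + 6x^2 + 4x + 1 = (x + 1)^4.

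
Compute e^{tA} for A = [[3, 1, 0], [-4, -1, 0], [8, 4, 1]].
A has Jordan form J = [[1, 1, 0], [0, 1, 0], [0, 0, 1]] with A = PJP^{-1}, so e^{tA} = P e^{tJ} P^{-1}.

For a Jordan block J_k(λ), e^{tJ_k(λ)} = e^{λt} · (I + tN + t^2 N^2/2! + ... + t^{k-1} N^{k-1}/(k-1)!) where N is the nilpotent superdiagonal part.

Assembling the blocks and conjugating back gives the entries of e^{tA} as shown above.

e^{tA} = [[(2*t + 1)*e^{t}, t*e^{t}, 0], [-4*t*e^{t}, (1 - 2*t)*e^{t}, 0], [8*t*e^{t}, 4*t*e^{t}, e^{t}]]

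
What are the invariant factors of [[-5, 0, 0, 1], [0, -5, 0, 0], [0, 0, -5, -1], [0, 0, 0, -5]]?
x + 5, x + 5, (x + 5)^2

The Jordan structure of A has elementary divisors (x + 5)^2, (x + 5), (x + 5). Arranging the block sizes at each eigenvalue in decreasing order and taking row products gives the invariant factors.

Invariant factors (smallest first, each dividing the next): x + 5, x + 5, (x + 5)^2.

Check: the last factor (x + 5)^2 is the minimal polynomial, and the product (x + 5)^4 is the characteristic polynomial.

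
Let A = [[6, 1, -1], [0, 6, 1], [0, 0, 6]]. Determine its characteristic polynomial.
xI - A = [[x - 6, -1, 1], [0, x - 6, -1], [0, 0, x - 6]].

Expanding det(xI - A) along the first row:
det(xI - A) = + (x - 6)·det([[x - 6, -1], [0, x - 6]]) - (-1)·det([[0, -1], [0, x - 6]]) + (1)·det([[0, x - 6], [0, 0]]).

Evaluating gives χ_A(x) = x^3 - 18x^2 + 108x - 216 = (x - 6)^3.

χ_A(x) = (x - 6)^3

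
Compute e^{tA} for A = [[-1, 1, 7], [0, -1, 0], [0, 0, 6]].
A has Jordan form J = [[-1, 1, 0], [0, -1, 0], [0, 0, 6]] with A = PJP^{-1}, so e^{tA} = P e^{tJ} P^{-1}.

For a Jordan block J_k(λ), e^{tJ_k(λ)} = e^{λt} · (I + tN + t^2 N^2/2! + ... + t^{k-1} N^{k-1}/(k-1)!) where N is the nilpotent superdiagonal part.

Assembling the blocks and conjugating back gives the entries of e^{tA} as shown above.

e^{tA} = [[e^{-t}, t*e^{-t}, (e^{7*t} - 1)*e^{-t}], [0, e^{-t}, 0], [0, 0, e^{6*t}]]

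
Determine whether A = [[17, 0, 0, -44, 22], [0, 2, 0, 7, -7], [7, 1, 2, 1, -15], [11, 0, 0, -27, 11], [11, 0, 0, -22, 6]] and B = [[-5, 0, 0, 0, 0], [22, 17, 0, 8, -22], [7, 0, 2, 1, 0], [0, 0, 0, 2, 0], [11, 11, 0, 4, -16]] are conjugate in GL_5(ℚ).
Two matrices over a field are similar if and only if they have the same invariant factors.

Both A and B have characteristic polynomial (x - 6)(x - 2)^2(x + 5)^2 and minimal polynomial (x - 6)(x - 2)^2(x + 5). Computing further, both have invariant factors x + 5, (x - 6)(x - 2)^2(x + 5). Hence A and B are similar.

Yes.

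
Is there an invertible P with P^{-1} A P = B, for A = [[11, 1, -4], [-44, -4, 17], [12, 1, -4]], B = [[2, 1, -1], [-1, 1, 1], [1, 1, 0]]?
Yes.

Two matrices over a field are similar if and only if they have the same invariant factors.

Both A and B have characteristic polynomial (x - 1)^3 and minimal polynomial (x - 1)^3. Computing further, both have invariant factors (x - 1)^3. Hence A and B are similar.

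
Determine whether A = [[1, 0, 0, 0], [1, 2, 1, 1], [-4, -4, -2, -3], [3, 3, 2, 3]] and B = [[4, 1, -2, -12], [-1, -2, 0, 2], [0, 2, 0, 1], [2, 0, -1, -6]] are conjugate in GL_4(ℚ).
trace(A) = 4 but trace(B) = -4. The trace is a similarity invariant, so A and B are not similar.

No.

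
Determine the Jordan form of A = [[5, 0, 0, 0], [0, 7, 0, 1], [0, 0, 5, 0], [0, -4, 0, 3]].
The characteristic polynomial is det(xI - A) = (x - 5)^4, so the eigenvalues are 5 (algebraic multiplicity 4).

For λ = 5: rank(A - 5I) = 1, rank((A - 5I)^2) = 0. The eigenspace has dimension 4 - 1 = 3, so there are 3 Jordan blocks; the rank sequence gives block sizes [2, 1, 1].

Assembling the blocks gives the Jordan form J above.

J = [[5, 1, 0, 0], [0, 5, 0, 0], [0, 0, 5, 0], [0, 0, 0, 5]]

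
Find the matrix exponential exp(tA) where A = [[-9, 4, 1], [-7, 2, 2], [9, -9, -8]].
e^{tA} = [[(-3*t^2 - 8*t + 2)*e^{-5*t}/2, t*(3*t + 8)*e^{-5*t}/2, t*(t + 2)*e^{-5*t}/2], [t*(-3*t - 14)*e^{-5*t}/2, (3*t^2 + 14*t + 2)*e^{-5*t}/2, t*(t + 4)*e^{-5*t}/2], [9*t*e^{-5*t}, -9*t*e^{-5*t}, (1 - 3*t)*e^{-5*t}]]

A has Jordan form J = [[-5, 1, 0], [0, -5, 1], [0, 0, -5]] with A = PJP^{-1}, so e^{tA} = P e^{tJ} P^{-1}.

For a Jordan block J_k(λ), e^{tJ_k(λ)} = e^{λt} · (I + tN + t^2 N^2/2! + ... + t^{k-1} N^{k-1}/(k-1)!) where N is the nilpotent superdiagonal part.

Assembling the blocks and conjugating back gives the entries of e^{tA} as shown above.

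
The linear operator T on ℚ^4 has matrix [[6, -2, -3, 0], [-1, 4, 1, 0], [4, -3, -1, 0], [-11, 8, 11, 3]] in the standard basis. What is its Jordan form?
J = [[3, 1, 0, 0], [0, 3, 1, 0], [0, 0, 3, 0], [0, 0, 0, 3]]

The characteristic polynomial is det(xI - A) = (x - 3)^4, so the eigenvalues are 3 (algebraic multiplicity 4).

For λ = 3: rank(A - 3I) = 2, rank((A - 3I)^2) = 1, rank((A - 3I)^3) = 0. The eigenspace has dimension 4 - 2 = 2, so there are 2 Jordan blocks; the rank sequence gives block sizes [3, 1].

Assembling the blocks gives the Jordan form J above.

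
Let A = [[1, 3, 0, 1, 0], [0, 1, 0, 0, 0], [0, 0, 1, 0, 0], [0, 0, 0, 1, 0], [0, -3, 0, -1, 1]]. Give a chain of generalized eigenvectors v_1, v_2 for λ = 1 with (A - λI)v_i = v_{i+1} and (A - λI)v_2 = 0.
v_1 = [[0, 3, 0, -8, 2]]^T, v_2 = [[1, 0, 0, 0, -1]]^T

We seek v_1 ∈ ker((A - I)^2) \ ker(A - I), then set v_{i+1} = (A - I) v_i.

One such chain is v_1 = [[0, 3, 0, -8, 2]]^T, v_2 = [[1, 0, 0, 0, -1]]^T. Check: (A - I) v_2 = [[0, 0, 0, 0, 0]]^T = 0.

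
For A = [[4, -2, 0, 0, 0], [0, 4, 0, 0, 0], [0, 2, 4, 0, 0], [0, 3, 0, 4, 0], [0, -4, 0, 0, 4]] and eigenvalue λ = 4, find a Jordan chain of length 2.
v_1 = [[0, 1, 0, 2, 0]]^T, v_2 = [[-2, 0, 2, 3, -4]]^T

We seek v_1 ∈ ker((A - 4I)^2) \ ker(A - 4I), then set v_{i+1} = (A - 4I) v_i.

One such chain is v_1 = [[0, 1, 0, 2, 0]]^T, v_2 = [[-2, 0, 2, 3, -4]]^T. Check: (A - 4I) v_2 = [[0, 0, 0, 0, 0]]^T = 0.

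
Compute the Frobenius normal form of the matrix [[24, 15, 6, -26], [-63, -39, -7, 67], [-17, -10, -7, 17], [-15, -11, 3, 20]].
The invariant factors of A (the non-unit diagonal entries of the Smith normal form of xI - A over ℚ[x]) are (x + 2)(x^3 + 2x - 4), each dividing the next. The characteristic polynomial is their product, (x + 2)(x^3 + 2x - 4).

The rational canonical form is the block-diagonal matrix of companion matrices C(f_i):
R = [[0, 0, 0, 8], [1, 0, 0, 0], [0, 1, 0, -2], [0, 0, 1, -2]].

Note the characteristic polynomial does not split into linear factors over ℚ, so A has no Jordan form over ℚ; the rational canonical form exists over any field.

R = [[0, 0, 0, 8], [1, 0, 0, 0], [0, 1, 0, -2], [0, 0, 1, -2]]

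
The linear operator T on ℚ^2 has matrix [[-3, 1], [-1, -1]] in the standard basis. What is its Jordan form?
The characteristic polynomial is det(xI - A) = (x + 2)^2, so the eigenvalues are -2 (algebraic multiplicity 2).

For λ = -2: rank(A + 2I) = 1, rank((A + 2I)^2) = 0. The eigenspace has dimension 2 - 1 = 1, so there is 1 Jordan block; the rank sequence gives block sizes [2].

Assembling the blocks gives the Jordan form J above.

J = [[-2, 1], [0, -2]]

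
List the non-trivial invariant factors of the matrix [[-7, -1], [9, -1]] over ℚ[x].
(x + 4)^2

The Jordan structure of A has elementary divisors (x + 4)^2. Arranging the block sizes at each eigenvalue in decreasing order and taking row products gives the invariant factors.

Invariant factors (smallest first, each dividing the next): (x + 4)^2.

Check: the last factor (x + 4)^2 is the minimal polynomial, and the product (x + 4)^2 is the characteristic polynomial.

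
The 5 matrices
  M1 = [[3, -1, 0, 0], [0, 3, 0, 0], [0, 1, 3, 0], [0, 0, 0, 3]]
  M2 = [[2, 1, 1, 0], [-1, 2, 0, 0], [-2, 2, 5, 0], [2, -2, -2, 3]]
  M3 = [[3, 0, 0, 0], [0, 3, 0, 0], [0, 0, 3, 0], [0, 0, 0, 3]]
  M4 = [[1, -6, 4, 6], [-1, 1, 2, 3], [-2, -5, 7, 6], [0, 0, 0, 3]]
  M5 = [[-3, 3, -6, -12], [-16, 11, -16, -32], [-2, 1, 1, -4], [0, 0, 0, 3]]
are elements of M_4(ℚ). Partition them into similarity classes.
3 classes: {M1, M5}, {M2, M4}, {M3}

Characteristic polynomials: χ_{M1} = (x - 3)^4, χ_{M2} = (x - 3)^4, χ_{M3} = (x - 3)^4, χ_{M4} = (x - 3)^4, χ_{M5} = (x - 3)^4.

{M1, M5}: invariant factors x - 3, x - 3, (x - 3)^2.

{M2, M4}: invariant factors x - 3, (x - 3)^3.

{M3}: invariant factors x - 3, x - 3, x - 3, x - 3.

Matrices are similar if and only if their invariant-factor lists agree; the partition into similarity classes is {M1, M5}, {M2, M4}, {M3}.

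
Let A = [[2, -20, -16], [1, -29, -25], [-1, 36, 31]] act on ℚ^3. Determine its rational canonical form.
The invariant factors of A (the non-unit diagonal entries of the Smith normal form of xI - A over ℚ[x]) are (x - 2)(x^2 - 2x + 5), each dividing the next. The characteristic polynomial is their product, (x - 2)(x^2 - 2x + 5).

The rational canonical form is the block-diagonal matrix of companion matrices C(f_i):
R = [[0, 0, 10], [1, 0, -9], [0, 1, 4]].

Note the characteristic polynomial does not split into linear factors over ℚ, so A has no Jordan form over ℚ; the rational canonical form exists over any field.

R = [[0, 0, 10], [1, 0, -9], [0, 1, 4]]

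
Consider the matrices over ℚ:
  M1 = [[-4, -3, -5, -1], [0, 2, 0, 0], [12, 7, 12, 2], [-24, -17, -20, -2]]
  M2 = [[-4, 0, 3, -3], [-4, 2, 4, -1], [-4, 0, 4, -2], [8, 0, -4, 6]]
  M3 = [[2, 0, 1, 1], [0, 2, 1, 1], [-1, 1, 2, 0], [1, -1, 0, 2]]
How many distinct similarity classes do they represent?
1 class: {M1, M2, M3}

Characteristic polynomials: χ_{M1} = (x - 2)^4, χ_{M2} = (x - 2)^4, χ_{M3} = (x - 2)^4.

{M1, M2, M3}: invariant factors (x - 2)^2, (x - 2)^2.

Matrices are similar if and only if their invariant-factor lists agree; the partition into similarity classes is {M1, M2, M3}.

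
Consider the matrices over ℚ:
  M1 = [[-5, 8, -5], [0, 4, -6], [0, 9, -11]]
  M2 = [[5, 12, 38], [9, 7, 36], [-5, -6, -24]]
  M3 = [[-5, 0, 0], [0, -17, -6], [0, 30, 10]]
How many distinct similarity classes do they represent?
Characteristic polynomials: χ_{M1} = (x + 2)(x + 5)^2, χ_{M2} = (x + 2)(x + 5)^2, χ_{M3} = (x + 2)(x + 5)^2.

{M1, M2}: invariant factors (x + 2)(x + 5)^2.

{M3}: invariant factors x + 5, (x + 2)(x + 5).

Matrices are similar if and only if their invariant-factor lists agree; the partition into similarity classes is {M1, M2}, {M3}.

2 classes: {M1, M2}, {M3}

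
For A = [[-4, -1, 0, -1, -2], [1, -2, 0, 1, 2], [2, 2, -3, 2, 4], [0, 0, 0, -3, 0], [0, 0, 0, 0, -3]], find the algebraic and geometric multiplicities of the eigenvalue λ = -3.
The characteristic polynomial is (x + 3)^5, so the factor x + 3 appears with exponent 5: the algebraic multiplicity is 5.

rank(A + 3I) = 1, so the eigenspace has dimension 5 - 1 = 4: the geometric multiplicity is 4.

Since 4 < 5, A is not diagonalizable.

algebraic multiplicity 5, geometric multiplicity 4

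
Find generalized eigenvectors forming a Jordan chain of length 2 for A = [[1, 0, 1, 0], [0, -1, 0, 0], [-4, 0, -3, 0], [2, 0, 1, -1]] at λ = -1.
We seek v_1 ∈ ker((A + I)^2) \ ker(A + I), then set v_{i+1} = (A + I) v_i.

One such chain is v_1 = [[0, 1, -1, 1]]^T, v_2 = [[-1, 0, 2, -1]]^T. Check: (A + I) v_2 = [[0, 0, 0, 0]]^T = 0.

v_1 = [[0, 1, -1, 1]]^T, v_2 = [[-1, 0, 2, -1]]^T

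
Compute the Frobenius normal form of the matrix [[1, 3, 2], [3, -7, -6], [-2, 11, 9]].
R = [[0, 0, -4], [1, 0, 0], [0, 1, 3]]

The invariant factors of A (the non-unit diagonal entries of the Smith normal form of xI - A over ℚ[x]) are (x - 2)^2(x + 1), each dividing the next. The characteristic polynomial is their product, (x - 2)^2(x + 1).

The rational canonical form is the block-diagonal matrix of companion matrices C(f_i):
R = [[0, 0, -4], [1, 0, 0], [0, 1, 3]].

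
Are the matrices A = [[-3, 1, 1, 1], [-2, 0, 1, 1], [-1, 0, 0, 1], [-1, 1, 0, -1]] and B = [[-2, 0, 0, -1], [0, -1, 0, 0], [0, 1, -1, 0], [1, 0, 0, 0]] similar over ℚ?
Yes.

Two matrices over a field are similar if and only if they have the same invariant factors.

Both A and B have characteristic polynomial (x + 1)^4 and minimal polynomial (x + 1)^2. Computing further, both have invariant factors (x + 1)^2, (x + 1)^2. Hence A and B are similar.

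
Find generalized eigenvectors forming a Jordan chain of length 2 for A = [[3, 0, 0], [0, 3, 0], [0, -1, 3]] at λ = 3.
We seek v_1 ∈ ker((A - 3I)^2) \ ker(A - 3I), then set v_{i+1} = (A - 3I) v_i.

One such chain is v_1 = [[2, 1, 0]]^T, v_2 = [[0, 0, -1]]^T. Check: (A - 3I) v_2 = [[0, 0, 0]]^T = 0.

v_1 = [[2, 1, 0]]^T, v_2 = [[0, 0, -1]]^T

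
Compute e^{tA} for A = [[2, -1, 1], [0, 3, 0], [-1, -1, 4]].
A has Jordan form J = [[3, 1, 0], [0, 3, 0], [0, 0, 3]] with A = PJP^{-1}, so e^{tA} = P e^{tJ} P^{-1}.

For a Jordan block J_k(λ), e^{tJ_k(λ)} = e^{λt} · (I + tN + t^2 N^2/2! + ... + t^{k-1} N^{k-1}/(k-1)!) where N is the nilpotent superdiagonal part.

Assembling the blocks and conjugating back gives the entries of e^{tA} as shown above.

e^{tA} = [[(1 - t)*e^{3*t}, -t*e^{3*t}, t*e^{3*t}], [0, e^{3*t}, 0], [-t*e^{3*t}, -t*e^{3*t}, (t + 1)*e^{3*t}]]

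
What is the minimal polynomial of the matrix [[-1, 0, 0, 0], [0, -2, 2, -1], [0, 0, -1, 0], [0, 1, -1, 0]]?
m_A(x) = (x + 1)^3

The characteristic polynomial factors as (x + 1)^4. The minimal polynomial is ∏(x - λ)^{k_λ} where k_λ is the size of the largest Jordan block at λ.

For λ = -1: rank(A + I) = 2, and the largest Jordan block has size 3 (the smallest k with rank((A + I)^k) = rank((A + I)^(k+1))).

So m_A(x) = (x + 1)^3.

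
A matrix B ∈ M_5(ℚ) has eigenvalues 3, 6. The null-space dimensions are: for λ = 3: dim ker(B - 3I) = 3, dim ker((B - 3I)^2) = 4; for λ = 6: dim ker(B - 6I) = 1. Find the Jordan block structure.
λ = 3: successive nullity increments [3, 1] count blocks of size ≥ k; block sizes are [2, 1, 1].
λ = 6: successive nullity increments [1] count blocks of size ≥ k; block sizes are [1].

Jordan blocks: (3, 2), (3, 1), (3, 1), (6, 1)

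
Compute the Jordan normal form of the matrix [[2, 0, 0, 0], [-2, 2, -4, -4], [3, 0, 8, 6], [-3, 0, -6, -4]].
J = [[2, 1, 0, 0], [0, 2, 0, 0], [0, 0, 2, 0], [0, 0, 0, 2]]

The characteristic polynomial is det(xI - A) = (x - 2)^4, so the eigenvalues are 2 (algebraic multiplicity 4).

For λ = 2: rank(A - 2I) = 1, rank((A - 2I)^2) = 0. The eigenspace has dimension 4 - 1 = 3, so there are 3 Jordan blocks; the rank sequence gives block sizes [2, 1, 1].

Assembling the blocks gives the Jordan form J above.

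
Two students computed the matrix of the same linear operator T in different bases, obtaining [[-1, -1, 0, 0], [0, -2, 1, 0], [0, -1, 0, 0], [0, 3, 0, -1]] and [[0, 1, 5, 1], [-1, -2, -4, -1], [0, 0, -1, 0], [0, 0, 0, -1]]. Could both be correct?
Yes.

Two matrices over a field are similar if and only if they have the same invariant factors.

Both A and B have characteristic polynomial (x + 1)^4 and minimal polynomial (x + 1)^3. Computing further, both have invariant factors x + 1, (x + 1)^3. Hence A and B are similar.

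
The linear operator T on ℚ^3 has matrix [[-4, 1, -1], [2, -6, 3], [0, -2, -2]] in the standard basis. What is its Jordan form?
The characteristic polynomial is det(xI - A) = (x + 4)^3, so the eigenvalues are -4 (algebraic multiplicity 3).

For λ = -4: rank(A + 4I) = 2, rank((A + 4I)^2) = 1, rank((A + 4I)^3) = 0. The eigenspace has dimension 3 - 2 = 1, so there is 1 Jordan block; the rank sequence gives block sizes [3].

Assembling the blocks gives the Jordan form J above.

J = [[-4, 1, 0], [0, -4, 1], [0, 0, -4]]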